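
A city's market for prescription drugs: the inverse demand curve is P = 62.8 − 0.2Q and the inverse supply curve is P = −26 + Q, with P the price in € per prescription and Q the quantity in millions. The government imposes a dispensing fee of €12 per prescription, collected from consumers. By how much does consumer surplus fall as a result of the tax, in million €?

Inverting to Q(P) form: Qd = 314 − 5P; Qs = P + 26.
Without the tax, 314 − 5P = P + 26 gives 6P = 288, so P* = €48 and Q* = 74.
With the tax collected from consumers, demand (in seller-price terms) shifts: Qd = 314 − 5(P + 12).
Solving gives Q = 64 with consumers paying €50 and producers receiving €38 (the €12 wedge).
ΔCS is the trapezoid between Q = 64 and Q = 74 of height €2: ½ · (74 + 64) · 2 = €138.

Consumer surplus falls by €138 million.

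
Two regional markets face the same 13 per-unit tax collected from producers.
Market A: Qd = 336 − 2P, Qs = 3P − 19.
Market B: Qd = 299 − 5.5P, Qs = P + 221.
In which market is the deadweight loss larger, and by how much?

Market A: pre-tax P* = 71, Q* = 194; post-tax Q = 178.4; deadweight loss = 101.4.
Market B: pre-tax P* = 12, Q* = 233; post-tax Q = 222; deadweight loss = 71.5.
Difference: 101.4 vs 71.5 → market A is larger by 29.9.

Market A, by 29.9.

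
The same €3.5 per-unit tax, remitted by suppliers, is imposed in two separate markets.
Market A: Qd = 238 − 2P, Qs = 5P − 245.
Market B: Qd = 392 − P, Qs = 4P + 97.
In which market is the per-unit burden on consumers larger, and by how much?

Market B, by €0.3.

Market A: pre-tax P* = €69, Q* = 100; post-tax Q = 95; per-unit burden on consumers = €2.5.
Market B: pre-tax P* = €59, Q* = 333; post-tax Q = 330.2; per-unit burden on consumers = €2.8.
Difference: €2.5 vs €2.8 → market B is larger by €0.3.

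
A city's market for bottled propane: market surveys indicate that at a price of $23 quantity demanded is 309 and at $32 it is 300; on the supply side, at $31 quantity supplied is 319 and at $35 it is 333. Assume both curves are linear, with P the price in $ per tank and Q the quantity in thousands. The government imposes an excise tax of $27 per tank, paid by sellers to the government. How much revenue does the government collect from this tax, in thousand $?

Demand slope: (300 − 309)/(32 − 23) = -1, so Qd = 332 − P.
Supply slope: (333 − 319)/(35 − 31) = 3.5, so Qs = 3.5P + 210.5.
Without the tax, 332 − P = 3.5P + 210.5 gives 4.5P = 121.5, so P* = $27 and Q* = 305.
With the tax collected from sellers, supply shifts: Qs = 3.5(P − 27) + 210.5.
New equilibrium: consumers pay $48, sellers receive $21, Q = 284. (Wedge: Pb − Ps = 27.)
Revenue = t · Q = 27 · 284 = $7668.

Tax revenue = $7668 thousand.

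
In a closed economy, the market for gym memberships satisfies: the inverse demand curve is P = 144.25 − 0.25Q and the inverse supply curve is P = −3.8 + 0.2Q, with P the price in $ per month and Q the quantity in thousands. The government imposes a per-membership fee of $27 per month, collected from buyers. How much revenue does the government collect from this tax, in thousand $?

Tax revenue = $7263 thousand.

Rewrite in direct form: Qd = 577 − 4P and Qs = 5P + 19.
Before the tax: set 577 − 4P = 5P + 19 → P* = $62, Q* = 329.
With the tax collected from buyers, demand (in seller-price terms) shifts: Qd = 577 − 4(P + 27).
New equilibrium: buyers pay $77, suppliers receive $50, Q = 269. (Wedge: Pb − Ps = 27.)
Revenue = t · Q = 27 · 269 = $7263.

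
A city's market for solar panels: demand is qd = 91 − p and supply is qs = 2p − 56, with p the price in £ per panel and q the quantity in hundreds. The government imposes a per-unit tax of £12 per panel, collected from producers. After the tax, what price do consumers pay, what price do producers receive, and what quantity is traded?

Without the tax, 91 − p = 2p − 56 gives 3p = 147, so p* = £49 and q* = 42.
With the tax collected from producers, supply shifts: qs = 2(p − 12) − 56.
Solving gives q = 34 with consumers paying £57 and producers receiving £45 (the £12 wedge).
The less price-elastic side of the market bears the larger share of a per-unit tax.

Consumers pay £57; producers receive £45; quantity = 34.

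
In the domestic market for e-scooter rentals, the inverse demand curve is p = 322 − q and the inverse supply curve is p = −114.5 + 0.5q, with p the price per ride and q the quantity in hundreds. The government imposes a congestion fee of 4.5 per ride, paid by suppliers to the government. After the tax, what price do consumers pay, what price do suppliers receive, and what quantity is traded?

Rewrite in direct form: qd = 322 − p and qs = 2p + 229.
Without the tax, 322 − p = 2p + 229 gives 3p = 93, so p* = 31 and q* = 291.
With the tax collected from suppliers, supply shifts: qs = 2(p − 4.5) + 229.
New equilibrium: consumers pay 34, suppliers receive 29.5, q = 288. (Wedge: pb − ps = 4.5.)
The less price-elastic side of the market bears the larger share of a per-unit tax.

Consumers pay 34; suppliers receive 29.5; quantity = 288.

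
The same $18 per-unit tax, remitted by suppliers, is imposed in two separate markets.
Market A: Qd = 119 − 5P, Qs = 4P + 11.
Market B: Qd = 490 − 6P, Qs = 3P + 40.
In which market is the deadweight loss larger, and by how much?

Market A: pre-tax P* = $12, Q* = 59; post-tax Q = 19; deadweight loss = $360.
Market B: pre-tax P* = $50, Q* = 190; post-tax Q = 154; deadweight loss = $324.
Difference: $360 vs $324 → market A is larger by $36.

Market A, by $36.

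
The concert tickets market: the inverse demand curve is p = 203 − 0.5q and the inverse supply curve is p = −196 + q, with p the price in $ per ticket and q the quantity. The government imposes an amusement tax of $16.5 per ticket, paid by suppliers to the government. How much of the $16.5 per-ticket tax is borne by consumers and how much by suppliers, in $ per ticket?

Consumers bear $5.5 per ticket; suppliers bear $11 per ticket.

Inverting to q(p) form: qd = 406 − 2p; qs = p + 196.
Before the tax: set 406 − 2p = p + 196 → p* = $70, q* = 266.
With the tax collected from suppliers, supply shifts: qs = (p − 16.5) + 196.
New equilibrium: consumers pay $75.5, suppliers receive $59, q = 255. (Wedge: pb − ps = 16.5.)
Burden on consumers: $5.5; on suppliers: $11. (They sum to $16.5.)
The less price-elastic side of the market bears the larger share of a per-unit tax.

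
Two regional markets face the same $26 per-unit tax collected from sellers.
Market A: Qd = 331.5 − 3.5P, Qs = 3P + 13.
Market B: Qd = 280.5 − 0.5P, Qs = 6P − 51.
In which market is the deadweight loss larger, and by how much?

Market A, by $390.

Market A: pre-tax P* = $49, Q* = 160; post-tax Q = 118; deadweight loss = $546.
Market B: pre-tax P* = $51, Q* = 255; post-tax Q = 243; deadweight loss = $156.
Difference: $546 vs $156 → market A is larger by $390.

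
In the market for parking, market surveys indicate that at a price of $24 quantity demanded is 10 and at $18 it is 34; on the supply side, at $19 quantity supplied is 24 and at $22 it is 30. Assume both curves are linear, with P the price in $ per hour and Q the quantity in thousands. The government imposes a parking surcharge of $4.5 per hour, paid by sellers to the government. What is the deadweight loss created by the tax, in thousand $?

Demand slope: (34 − 10)/(18 − 24) = -4, so Qd = 106 − 4P.
Supply slope: (30 − 24)/(22 − 19) = 2, so Qs = 2P − 14.
Without the tax, 106 − 4P = 2P − 14 gives 6P = 120, so P* = $20 and Q* = 26.
With the tax collected from sellers, supply shifts: Qs = 2(P − 4.5) − 14.
Solving gives Q = 20 with consumers paying $21.5 and sellers receiving $17 (the $4.5 wedge).
Quantity falls by |ΔQ| = |26 − 20| = 6.
DWL = ½ · t · |ΔQ| = ½ · 4.5 · 6 = $13.5.

Deadweight loss = $13.5 thousand.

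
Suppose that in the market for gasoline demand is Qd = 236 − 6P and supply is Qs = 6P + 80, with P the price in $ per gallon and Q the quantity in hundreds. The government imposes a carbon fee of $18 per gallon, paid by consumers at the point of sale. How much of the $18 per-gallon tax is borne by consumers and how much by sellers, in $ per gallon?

Before the tax: set 236 − 6P = 6P + 80 → P* = $13, Q* = 158.
With the tax collected from consumers, demand (in seller-price terms) shifts: Qd = 236 − 6(P + 18).
New equilibrium: consumers pay $22, sellers receive $4, Q = 104. (Wedge: Pb − Ps = 18.)
Burden on consumers: $9; on sellers: $9. (They sum to $18.)

Consumers bear $9 per gallon; sellers bear $9 per gallon.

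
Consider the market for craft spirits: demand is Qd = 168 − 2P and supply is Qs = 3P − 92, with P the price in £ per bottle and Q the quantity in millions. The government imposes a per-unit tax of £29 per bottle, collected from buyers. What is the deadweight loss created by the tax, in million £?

Before the tax: set 168 − 2P = 3P − 92 → P* = £52, Q* = 64.
With the tax collected from buyers, demand (in seller-price terms) shifts: Qd = 168 − 2(P + 29).
New equilibrium: buyers pay £69.4, suppliers receive £40.4, Q = 29.2. (Wedge: Pb − Ps = 29.)
Quantity falls by |ΔQ| = |64 − 29.2| = 34.8.
DWL = ½ · t · |ΔQ| = ½ · 29 · 34.8 = £504.6.

Deadweight loss = £504.6 million.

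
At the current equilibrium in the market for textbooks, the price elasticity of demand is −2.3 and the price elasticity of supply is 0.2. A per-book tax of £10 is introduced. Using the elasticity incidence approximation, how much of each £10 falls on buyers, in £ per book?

Buyers bear ≈ £0.8 per book.

Incidence ratio: buyers' share ≈ εs / (εs + |εd|) = 0.2 / (0.2 + 2.3) = 0.08.
So buyers bear ≈ 0.08 × £10 = £0.8; producers bear £9.2.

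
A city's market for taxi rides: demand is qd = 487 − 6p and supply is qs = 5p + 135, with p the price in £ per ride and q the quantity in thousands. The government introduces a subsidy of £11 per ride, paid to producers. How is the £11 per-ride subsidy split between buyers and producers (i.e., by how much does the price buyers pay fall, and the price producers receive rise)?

Before the subsidy: set 487 − 6p = 5p + 135 → p* = £32, q* = 295.
With a per-unit subsidy paid to producers, each receives p + 11 per unit sold, so supply becomes qs = 5(p + 11) + 135.
New equilibrium: buyers pay £27, producers receive £38, q = 325. (Wedge: pb − ps = −11.)
Gain to buyers: £5; to producers: £6. (They sum to £11.)

Buyers gain £5 per ride; producers gain £6 per ride.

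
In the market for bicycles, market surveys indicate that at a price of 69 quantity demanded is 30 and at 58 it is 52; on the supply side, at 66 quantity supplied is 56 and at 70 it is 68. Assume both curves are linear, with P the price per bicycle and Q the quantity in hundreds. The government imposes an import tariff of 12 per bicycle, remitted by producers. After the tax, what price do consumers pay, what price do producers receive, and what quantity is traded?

Demand slope: (52 − 30)/(58 − 69) = -2, so Qd = 168 − 2P.
Supply slope: (68 − 56)/(70 − 66) = 3, so Qs = 3P − 142.
Without the tax, 168 − 2P = 3P − 142 gives 5P = 310, so P* = 62 and Q* = 44.
With the tax collected from producers, supply shifts: Qs = 3(P − 12) − 142.
Solving gives Q = 29.6 with consumers paying 69.2 and producers receiving 57.2 (the 12 wedge).
The less price-elastic side of the market bears the larger share of a per-unit tax.

Consumers pay 69.2; producers receive 57.2; quantity = 29.6.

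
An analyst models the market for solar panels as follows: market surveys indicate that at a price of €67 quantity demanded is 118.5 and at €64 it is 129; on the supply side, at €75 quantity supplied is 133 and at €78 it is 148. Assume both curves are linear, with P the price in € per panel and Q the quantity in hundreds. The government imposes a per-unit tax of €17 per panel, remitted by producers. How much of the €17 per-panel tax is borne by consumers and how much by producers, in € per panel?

Consumers bear €10 per panel; producers bear €7 per panel.

Demand slope: (129 − 118.5)/(64 − 67) = -3.5, so Qd = 353 − 3.5P.
Supply slope: (148 − 133)/(78 − 75) = 5, so Qs = 5P − 242.
Before the tax: set 353 − 3.5P = 5P − 242 → P* = €70, Q* = 108.
With the tax collected from producers, supply shifts: Qs = 5(P − 17) − 242.
Solving gives Q = 73 with consumers paying €80 and producers receiving €63 (the €17 wedge).
Burden on consumers: €10; on producers: €7. (They sum to €17.)
The less price-elastic side of the market bears the larger share of a per-unit tax.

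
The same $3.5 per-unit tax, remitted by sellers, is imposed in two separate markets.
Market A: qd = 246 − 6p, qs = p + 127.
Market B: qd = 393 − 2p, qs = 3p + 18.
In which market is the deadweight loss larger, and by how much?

Market A: pre-tax p* = $17, q* = 144; post-tax q = 141; deadweight loss = $5.25.
Market B: pre-tax p* = $75, q* = 243; post-tax q = 238.8; deadweight loss = $7.35.
Difference: $5.25 vs $7.35 → market B is larger by $2.1.

Market B, by $2.1.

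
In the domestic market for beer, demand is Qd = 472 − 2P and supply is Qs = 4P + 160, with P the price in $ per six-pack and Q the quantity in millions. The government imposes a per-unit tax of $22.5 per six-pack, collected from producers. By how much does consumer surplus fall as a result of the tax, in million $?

Without the tax, 472 − 2P = 4P + 160 gives 6P = 312, so P* = $52 and Q* = 368.
With the tax collected from producers, supply shifts: Qs = 4(P − 22.5) + 160.
New equilibrium: consumers pay $67, producers receive $44.5, Q = 338. (Wedge: Pb − Ps = 22.5.)
ΔCS is the trapezoid between Q = 338 and Q = 368 of height $15: ½ · (368 + 338) · 15 = $5295.

Consumer surplus falls by $5295 million.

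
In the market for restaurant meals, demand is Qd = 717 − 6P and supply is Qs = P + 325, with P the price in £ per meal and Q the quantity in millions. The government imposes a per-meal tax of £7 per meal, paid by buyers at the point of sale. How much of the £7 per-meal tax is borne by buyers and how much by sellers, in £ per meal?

Buyers bear £1 per meal; sellers bear £6 per meal.

Without the tax, 717 − 6P = P + 325 gives 7P = 392, so P* = £56 and Q* = 381.
With the tax collected from buyers, demand (in seller-price terms) shifts: Qd = 717 − 6(P + 7).
New equilibrium: buyers pay £57, sellers receive £50, Q = 375. (Wedge: Pb − Ps = 7.)
Burden on buyers: £1; on sellers: £6. (They sum to £7.)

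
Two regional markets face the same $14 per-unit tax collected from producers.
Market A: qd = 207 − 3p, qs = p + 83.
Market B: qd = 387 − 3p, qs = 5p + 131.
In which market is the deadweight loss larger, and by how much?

Market A: pre-tax p* = $31, q* = 114; post-tax q = 103.5; deadweight loss = $73.5.
Market B: pre-tax p* = $32, q* = 291; post-tax q = 264.75; deadweight loss = $183.75.
Difference: $73.5 vs $183.75 → market B is larger by $110.25.

Market B, by $110.25.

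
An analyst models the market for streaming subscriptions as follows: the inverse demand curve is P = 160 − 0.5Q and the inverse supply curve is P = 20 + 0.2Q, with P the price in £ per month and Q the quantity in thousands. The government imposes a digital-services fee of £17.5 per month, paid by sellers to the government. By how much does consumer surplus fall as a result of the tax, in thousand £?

Inverting to Q(P) form: Qd = 320 − 2P; Qs = 5P − 100.
Before the tax: set 320 − 2P = 5P − 100 → P* = £60, Q* = 200.
With the tax collected from sellers, supply shifts: Qs = 5(P − 17.5) − 100.
Solving gives Q = 175 with buyers paying £72.5 and sellers receiving £55 (the £17.5 wedge).
ΔCS is the trapezoid between Q = 175 and Q = 200 of height £12.5: ½ · (200 + 175) · 12.5 = £2343.75.

Consumer surplus falls by £2343.75 thousand.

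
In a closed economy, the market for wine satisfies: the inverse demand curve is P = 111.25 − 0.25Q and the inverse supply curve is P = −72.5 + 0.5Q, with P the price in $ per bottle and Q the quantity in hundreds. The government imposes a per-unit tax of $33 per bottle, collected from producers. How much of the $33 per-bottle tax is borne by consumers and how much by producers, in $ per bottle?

Consumers bear $11 per bottle; producers bear $22 per bottle.

Rewrite in direct form: Qd = 445 − 4P and Qs = 2P + 145.
Without the tax, 445 − 4P = 2P + 145 gives 6P = 300, so P* = $50 and Q* = 245.
With the tax collected from producers, supply shifts: Qs = 2(P − 33) + 145.
New equilibrium: consumers pay $61, producers receive $28, Q = 201. (Wedge: Pb − Ps = 33.)
Burden on consumers: $11; on producers: $22. (They sum to $33.)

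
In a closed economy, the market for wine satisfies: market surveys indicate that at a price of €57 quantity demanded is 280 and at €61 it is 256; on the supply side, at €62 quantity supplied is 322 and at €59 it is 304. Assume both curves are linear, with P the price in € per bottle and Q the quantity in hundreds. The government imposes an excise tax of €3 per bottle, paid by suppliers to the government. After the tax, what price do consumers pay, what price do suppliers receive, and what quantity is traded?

Consumers pay €57.5; suppliers receive €54.5; quantity = 277.

Demand slope: (256 − 280)/(61 − 57) = -6, so Qd = 622 − 6P.
Supply slope: (304 − 322)/(59 − 62) = 6, so Qs = 6P − 50.
Without the tax, 622 − 6P = 6P − 50 gives 12P = 672, so P* = €56 and Q* = 286.
With the tax collected from suppliers, supply shifts: Qs = 6(P − 3) − 50.
New equilibrium: consumers pay €57.5, suppliers receive €54.5, Q = 277. (Wedge: Pb − Ps = 3.)
The less price-elastic side of the market bears the larger share of a per-unit tax.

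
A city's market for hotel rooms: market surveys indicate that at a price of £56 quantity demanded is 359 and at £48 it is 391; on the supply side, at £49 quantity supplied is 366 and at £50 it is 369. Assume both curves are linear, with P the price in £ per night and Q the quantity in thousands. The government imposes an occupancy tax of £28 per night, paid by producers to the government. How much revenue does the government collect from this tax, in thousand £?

Demand slope: (391 − 359)/(48 − 56) = -4, so Qd = 583 − 4P.
Supply slope: (369 − 366)/(50 − 49) = 3, so Qs = 3P + 219.
Without the tax, 583 − 4P = 3P + 219 gives 7P = 364, so P* = £52 and Q* = 375.
With the tax collected from producers, supply shifts: Qs = 3(P − 28) + 219.
New equilibrium: buyers pay £64, producers receive £36, Q = 327. (Wedge: Pb − Ps = 28.)
Revenue = t · Q = 28 · 327 = £9156.

Tax revenue = £9156 thousand.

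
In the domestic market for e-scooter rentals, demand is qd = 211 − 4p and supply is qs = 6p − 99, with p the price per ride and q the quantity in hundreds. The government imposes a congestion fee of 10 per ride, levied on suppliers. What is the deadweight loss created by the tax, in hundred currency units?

Before the tax: set 211 − 4p = 6p − 99 → p* = 31, q* = 87.
With the tax collected from suppliers, supply shifts: qs = 6(p − 10) − 99.
New equilibrium: buyers pay 37, suppliers receive 27, q = 63. (Wedge: pb − ps = 10.)
Quantity falls by |ΔQ| = |87 − 63| = 24.
DWL = ½ · t · |ΔQ| = ½ · 10 · 24 = 120.

Deadweight loss = 120 hundred.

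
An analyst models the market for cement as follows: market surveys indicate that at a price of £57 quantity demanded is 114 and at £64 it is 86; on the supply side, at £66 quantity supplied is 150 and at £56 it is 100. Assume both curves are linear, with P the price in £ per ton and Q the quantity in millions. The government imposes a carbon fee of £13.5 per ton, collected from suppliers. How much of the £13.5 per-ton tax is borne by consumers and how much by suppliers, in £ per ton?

Consumers bear £7.5 per ton; suppliers bear £6 per ton.

Demand slope: (86 − 114)/(64 − 57) = -4, so Qd = 342 − 4P.
Supply slope: (100 − 150)/(56 − 66) = 5, so Qs = 5P − 180.
Without the tax, 342 − 4P = 5P − 180 gives 9P = 522, so P* = £58 and Q* = 110.
With the tax collected from suppliers, supply shifts: Qs = 5(P − 13.5) − 180.
New equilibrium: consumers pay £65.5, suppliers receive £52, Q = 80. (Wedge: Pb − Ps = 13.5.)
Burden on consumers: £7.5; on suppliers: £6. (They sum to £13.5.)
The less price-elastic side of the market bears the larger share of a per-unit tax.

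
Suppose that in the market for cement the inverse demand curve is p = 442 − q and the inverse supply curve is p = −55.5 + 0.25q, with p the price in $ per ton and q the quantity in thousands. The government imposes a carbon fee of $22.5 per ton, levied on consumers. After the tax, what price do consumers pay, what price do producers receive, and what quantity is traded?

Inverting to q(p) form: qd = 442 − p; qs = 4p + 222.
Before the tax: set 442 − p = 4p + 222 → p* = $44, q* = 398.
With the tax collected from consumers, demand (in seller-price terms) shifts: qd = 442 − (p + 22.5).
New equilibrium: consumers pay $62, producers receive $39.5, q = 380. (Wedge: pb − ps = 22.5.)
The less price-elastic side of the market bears the larger share of a per-unit tax.

Consumers pay $62; producers receive $39.5; quantity = 380.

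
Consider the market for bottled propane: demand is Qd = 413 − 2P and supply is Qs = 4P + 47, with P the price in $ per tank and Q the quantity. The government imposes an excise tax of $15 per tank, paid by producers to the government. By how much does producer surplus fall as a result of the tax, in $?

Before the tax: set 413 − 2P = 4P + 47 → P* = $61, Q* = 291.
With the tax collected from producers, supply shifts: Qs = 4(P − 15) + 47.
Solving gives Q = 271 with buyers paying $71 and producers receiving $56 (the $15 wedge).
ΔPS is the trapezoid between Q = 271 and Q = 291 of height $5: ½ · (291 + 271) · 5 = $1405.

Producer surplus falls by $1405.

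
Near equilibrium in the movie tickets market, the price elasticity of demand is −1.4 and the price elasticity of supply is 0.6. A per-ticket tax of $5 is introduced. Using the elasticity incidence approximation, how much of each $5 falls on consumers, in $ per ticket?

Consumers bear ≈ $1.5 per ticket.

Incidence ratio: consumers' share ≈ εs / (εs + |εd|) = 0.6 / (0.6 + 1.4) = 0.3.
So consumers bear ≈ 0.3 × $5 = $1.5; producers bear $3.5.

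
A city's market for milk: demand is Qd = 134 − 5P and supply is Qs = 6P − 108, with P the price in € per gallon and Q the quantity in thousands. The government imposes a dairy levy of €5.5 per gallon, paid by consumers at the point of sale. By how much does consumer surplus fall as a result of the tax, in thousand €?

Consumer surplus falls by €49.5 thousand.

Without the tax, 134 − 5P = 6P − 108 gives 11P = 242, so P* = €22 and Q* = 24.
With the tax collected from consumers, demand (in seller-price terms) shifts: Qd = 134 − 5(P + 5.5).
Solving gives Q = 9 with consumers paying €25 and suppliers receiving €19.5 (the €5.5 wedge).
ΔCS is the trapezoid between Q = 9 and Q = 24 of height €3: ½ · (24 + 9) · 3 = €49.5.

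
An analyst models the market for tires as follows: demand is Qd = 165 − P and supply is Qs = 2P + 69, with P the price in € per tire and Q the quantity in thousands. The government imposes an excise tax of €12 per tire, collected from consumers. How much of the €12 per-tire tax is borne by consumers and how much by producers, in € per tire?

Without the tax, 165 − P = 2P + 69 gives 3P = 96, so P* = €32 and Q* = 133.
With the tax collected from consumers, demand (in seller-price terms) shifts: Qd = 165 − (P + 12).
Solving gives Q = 125 with consumers paying €40 and producers receiving €28 (the €12 wedge).
Burden on consumers: €8; on producers: €4. (They sum to €12.)
The less price-elastic side of the market bears the larger share of a per-unit tax.

Consumers bear €8 per tire; producers bear €4 per tire.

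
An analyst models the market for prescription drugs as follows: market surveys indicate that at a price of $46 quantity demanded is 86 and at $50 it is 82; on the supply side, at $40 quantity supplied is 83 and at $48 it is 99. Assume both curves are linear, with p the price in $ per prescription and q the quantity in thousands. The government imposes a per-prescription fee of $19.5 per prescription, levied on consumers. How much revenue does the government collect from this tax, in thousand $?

Demand slope: (82 − 86)/(50 − 46) = -1, so qd = 132 − p.
Supply slope: (99 − 83)/(48 − 40) = 2, so qs = 2p + 3.
Without the tax, 132 − p = 2p + 3 gives 3p = 129, so p* = $43 and q* = 89.
With the tax collected from consumers, demand (in seller-price terms) shifts: qd = 132 − (p + 19.5).
Solving gives q = 76 with consumers paying $56 and producers receiving $36.5 (the $19.5 wedge).
Revenue = t · Q = 19.5 · 76 = $1482.

Tax revenue = $1482 thousand.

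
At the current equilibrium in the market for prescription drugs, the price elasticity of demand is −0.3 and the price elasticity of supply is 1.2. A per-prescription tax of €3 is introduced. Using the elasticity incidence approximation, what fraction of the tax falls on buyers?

Incidence ratio: buyers' share ≈ εs / (εs + |εd|) = 1.2 / (1.2 + 0.3) = 0.8.
Supply is the more elastic side, so buyers bear the larger share.

Buyers' share ≈ 0.8.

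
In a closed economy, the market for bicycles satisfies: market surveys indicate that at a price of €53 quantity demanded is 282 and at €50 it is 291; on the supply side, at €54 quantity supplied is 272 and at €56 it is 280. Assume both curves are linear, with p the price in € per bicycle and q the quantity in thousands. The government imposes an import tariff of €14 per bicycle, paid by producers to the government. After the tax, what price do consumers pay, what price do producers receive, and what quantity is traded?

Demand slope: (291 − 282)/(50 − 53) = -3, so qd = 441 − 3p.
Supply slope: (280 − 272)/(56 − 54) = 4, so qs = 4p + 56.
Without the tax, 441 − 3p = 4p + 56 gives 7p = 385, so p* = €55 and q* = 276.
With the tax collected from producers, supply shifts: qs = 4(p − 14) + 56.
New equilibrium: consumers pay €63, producers receive €49, q = 252. (Wedge: pb − ps = 14.)
The less price-elastic side of the market bears the larger share of a per-unit tax.

Consumers pay €63; producers receive €49; quantity = 252.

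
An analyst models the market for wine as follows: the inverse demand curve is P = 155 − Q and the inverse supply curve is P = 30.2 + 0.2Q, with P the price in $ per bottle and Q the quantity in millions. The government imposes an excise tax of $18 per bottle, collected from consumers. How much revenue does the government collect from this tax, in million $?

Tax revenue = $1602 million.

Rewrite in direct form: Qd = 155 − P and Qs = 5P − 151.
Without the tax, 155 − P = 5P − 151 gives 6P = 306, so P* = $51 and Q* = 104.
With the tax collected from consumers, demand (in seller-price terms) shifts: Qd = 155 − (P + 18).
Solving gives Q = 89 with consumers paying $66 and sellers receiving $48 (the $18 wedge).
Revenue = t · Q = 18 · 89 = $1602.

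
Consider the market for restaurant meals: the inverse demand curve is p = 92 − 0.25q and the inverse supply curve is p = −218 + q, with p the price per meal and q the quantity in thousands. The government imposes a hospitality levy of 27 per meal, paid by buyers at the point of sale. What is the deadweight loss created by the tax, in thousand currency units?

Deadweight loss = 291.6 thousand.

Inverting to q(p) form: qd = 368 − 4p; qs = p + 218.
Before the tax: set 368 − 4p = p + 218 → p* = 30, q* = 248.
With the tax collected from buyers, demand (in seller-price terms) shifts: qd = 368 − 4(p + 27).
New equilibrium: buyers pay 35.4, sellers receive 8.4, q = 226.4. (Wedge: pb − ps = 27.)
Quantity falls by |ΔQ| = |248 − 226.4| = 21.6.
DWL = ½ · t · |ΔQ| = ½ · 27 · 21.6 = 291.6.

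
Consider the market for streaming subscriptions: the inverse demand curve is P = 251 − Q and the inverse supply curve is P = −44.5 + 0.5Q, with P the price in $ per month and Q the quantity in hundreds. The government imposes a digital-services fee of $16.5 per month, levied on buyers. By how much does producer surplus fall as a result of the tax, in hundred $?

Producer surplus falls by $1053.25 hundred.

Rewrite in direct form: Qd = 251 − P and Qs = 2P + 89.
Before the tax: set 251 − P = 2P + 89 → P* = $54, Q* = 197.
With the tax collected from buyers, demand (in seller-price terms) shifts: Qd = 251 − (P + 16.5).
New equilibrium: buyers pay $65, sellers receive $48.5, Q = 186. (Wedge: Pb − Ps = 16.5.)
ΔPS is the trapezoid between Q = 186 and Q = 197 of height $5.5: ½ · (197 + 186) · 5.5 = $1053.25.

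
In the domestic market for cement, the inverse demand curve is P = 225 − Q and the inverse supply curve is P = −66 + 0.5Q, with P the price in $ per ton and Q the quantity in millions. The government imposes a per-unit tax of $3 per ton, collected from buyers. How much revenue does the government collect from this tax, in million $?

Tax revenue = $576 million.

Inverting to Q(P) form: Qd = 225 − P; Qs = 2P + 132.
Before the tax: set 225 − P = 2P + 132 → P* = $31, Q* = 194.
With the tax collected from buyers, demand (in seller-price terms) shifts: Qd = 225 − (P + 3).
Solving gives Q = 192 with buyers paying $33 and sellers receiving $30 (the $3 wedge).
Revenue = t · Q = 3 · 192 = $576.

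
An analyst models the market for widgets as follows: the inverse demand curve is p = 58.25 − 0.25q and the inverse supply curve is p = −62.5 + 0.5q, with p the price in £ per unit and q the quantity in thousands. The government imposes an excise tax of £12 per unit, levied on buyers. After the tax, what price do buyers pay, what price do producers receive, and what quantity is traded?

Buyers pay £22; producers receive £10; quantity = 145.

Rewrite in direct form: qd = 233 − 4p and qs = 2p + 125.
Without the tax, 233 − 4p = 2p + 125 gives 6p = 108, so p* = £18 and q* = 161.
With the tax collected from buyers, demand (in seller-price terms) shifts: qd = 233 − 4(p + 12).
Solving gives q = 145 with buyers paying £22 and producers receiving £10 (the £12 wedge).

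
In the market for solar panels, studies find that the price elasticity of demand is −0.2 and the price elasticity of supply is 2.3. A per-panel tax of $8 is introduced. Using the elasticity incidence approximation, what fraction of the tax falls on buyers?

Buyers' share ≈ 0.92.

Incidence ratio: buyers' share ≈ εs / (εs + |εd|) = 2.3 / (2.3 + 0.2) = 0.92.
Supply is the more elastic side, so buyers bear the larger share.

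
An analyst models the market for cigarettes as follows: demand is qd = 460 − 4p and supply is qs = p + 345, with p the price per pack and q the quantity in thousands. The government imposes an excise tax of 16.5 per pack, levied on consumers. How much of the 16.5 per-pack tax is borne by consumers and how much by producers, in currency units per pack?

Before the tax: set 460 − 4p = p + 345 → p* = 23, q* = 368.
With the tax collected from consumers, demand (in seller-price terms) shifts: qd = 460 − 4(p + 16.5).
Solving gives q = 354.8 with consumers paying 26.3 and producers receiving 9.8 (the 16.5 wedge).
Burden on consumers: 3.3; on producers: 13.2. (They sum to 16.5.)
The less price-elastic side of the market bears the larger share of a per-unit tax.

Consumers bear 3.3 per pack; producers bear 13.2 per pack.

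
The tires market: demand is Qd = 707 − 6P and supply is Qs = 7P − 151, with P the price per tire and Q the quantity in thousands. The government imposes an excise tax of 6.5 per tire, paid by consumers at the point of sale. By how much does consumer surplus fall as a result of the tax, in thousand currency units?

Consumer surplus falls by 1051.75 thousand.

Before the tax: set 707 − 6P = 7P − 151 → P* = 66, Q* = 311.
With the tax collected from consumers, demand (in seller-price terms) shifts: Qd = 707 − 6(P + 6.5).
New equilibrium: consumers pay 69.5, producers receive 63, Q = 290. (Wedge: Pb − Ps = 6.5.)
ΔCS is the trapezoid between Q = 290 and Q = 311 of height 3.5: ½ · (311 + 290) · 3.5 = 1051.75.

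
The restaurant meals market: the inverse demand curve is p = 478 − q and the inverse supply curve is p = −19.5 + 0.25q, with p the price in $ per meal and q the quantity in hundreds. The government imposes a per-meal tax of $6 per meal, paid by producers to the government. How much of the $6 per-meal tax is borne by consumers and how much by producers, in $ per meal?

Rewrite in direct form: qd = 478 − p and qs = 4p + 78.
Without the tax, 478 − p = 4p + 78 gives 5p = 400, so p* = $80 and q* = 398.
With the tax collected from producers, supply shifts: qs = 4(p − 6) + 78.
Solving gives q = 393.2 with consumers paying $84.8 and producers receiving $78.8 (the $6 wedge).
Burden on consumers: $4.8; on producers: $1.2. (They sum to $6.)

Consumers bear $4.8 per meal; producers bear $1.2 per meal.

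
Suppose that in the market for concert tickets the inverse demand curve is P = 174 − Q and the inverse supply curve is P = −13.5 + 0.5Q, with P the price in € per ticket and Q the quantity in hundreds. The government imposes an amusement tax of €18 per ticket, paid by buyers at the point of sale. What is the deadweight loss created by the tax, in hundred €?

Inverting to Q(P) form: Qd = 174 − P; Qs = 2P + 27.
Before the tax: set 174 − P = 2P + 27 → P* = €49, Q* = 125.
With the tax collected from buyers, demand (in seller-price terms) shifts: Qd = 174 − (P + 18).
Solving gives Q = 113 with buyers paying €61 and suppliers receiving €43 (the €18 wedge).
Quantity falls by |ΔQ| = |125 − 113| = 12.
DWL = ½ · t · |ΔQ| = ½ · 18 · 12 = €108.

Deadweight loss = €108 hundred.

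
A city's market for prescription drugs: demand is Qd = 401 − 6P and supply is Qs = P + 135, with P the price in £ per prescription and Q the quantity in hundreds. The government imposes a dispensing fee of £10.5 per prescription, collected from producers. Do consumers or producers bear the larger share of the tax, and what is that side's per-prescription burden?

Producers bear the larger share: £9 per prescription.

Without the tax, 401 − 6P = P + 135 gives 7P = 266, so P* = £38 and Q* = 173.
With the tax collected from producers, supply shifts: Qs = (P − 10.5) + 135.
New equilibrium: consumers pay £39.5, producers receive £29, Q = 164. (Wedge: Pb − Ps = 10.5.)
Per-prescription burden: consumers £1.5, producers £9.
Producers take the larger share because supply is less price-elastic here (demand slope 6 vs supply slope 1).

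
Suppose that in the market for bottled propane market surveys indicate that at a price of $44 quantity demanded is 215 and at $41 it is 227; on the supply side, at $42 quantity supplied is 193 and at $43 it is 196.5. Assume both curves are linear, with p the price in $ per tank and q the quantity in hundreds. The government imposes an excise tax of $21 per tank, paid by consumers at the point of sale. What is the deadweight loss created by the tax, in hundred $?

Deadweight loss = $411.6 hundred.

Demand slope: (227 − 215)/(41 − 44) = -4, so qd = 391 − 4p.
Supply slope: (196.5 − 193)/(43 − 42) = 3.5, so qs = 3.5p + 46.
Without the tax, 391 − 4p = 3.5p + 46 gives 7.5p = 345, so p* = $46 and q* = 207.
With the tax collected from consumers, demand (in seller-price terms) shifts: qd = 391 − 4(p + 21).
New equilibrium: consumers pay $55.8, suppliers receive $34.8, q = 167.8. (Wedge: pb − ps = 21.)
Quantity falls by |ΔQ| = |207 − 167.8| = 39.2.
DWL = ½ · t · |ΔQ| = ½ · 21 · 39.2 = $411.6.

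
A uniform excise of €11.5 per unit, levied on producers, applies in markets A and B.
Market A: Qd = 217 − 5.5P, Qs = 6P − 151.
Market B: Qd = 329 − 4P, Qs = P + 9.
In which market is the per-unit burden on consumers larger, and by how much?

Market A: pre-tax P* = €32, Q* = 41; post-tax Q = 8; per-unit burden on consumers = €6.
Market B: pre-tax P* = €64, Q* = 73; post-tax Q = 63.8; per-unit burden on consumers = €2.3.
Difference: €6 vs €2.3 → market A is larger by €3.7.

Market A, by €3.7.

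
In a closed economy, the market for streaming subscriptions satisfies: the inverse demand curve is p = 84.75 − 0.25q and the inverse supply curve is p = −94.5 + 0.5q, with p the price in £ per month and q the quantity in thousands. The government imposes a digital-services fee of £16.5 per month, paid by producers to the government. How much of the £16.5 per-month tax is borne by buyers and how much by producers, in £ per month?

Buyers bear £5.5 per month; producers bear £11 per month.

Rewrite in direct form: qd = 339 − 4p and qs = 2p + 189.
Before the tax: set 339 − 4p = 2p + 189 → p* = £25, q* = 239.
With the tax collected from producers, supply shifts: qs = 2(p − 16.5) + 189.
Solving gives q = 217 with buyers paying £30.5 and producers receiving £14 (the £16.5 wedge).
Burden on buyers: £5.5; on producers: £11. (They sum to £16.5.)
The less price-elastic side of the market bears the larger share of a per-unit tax.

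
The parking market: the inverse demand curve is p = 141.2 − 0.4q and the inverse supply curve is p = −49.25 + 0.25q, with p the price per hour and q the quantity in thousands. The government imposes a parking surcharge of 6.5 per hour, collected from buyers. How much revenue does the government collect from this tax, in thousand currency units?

Tax revenue = 1839.5 thousand.

Inverting to q(p) form: qd = 353 − 2.5p; qs = 4p + 197.
Without the tax, 353 − 2.5p = 4p + 197 gives 6.5p = 156, so p* = 24 and q* = 293.
With the tax collected from buyers, demand (in seller-price terms) shifts: qd = 353 − 2.5(p + 6.5).
New equilibrium: buyers pay 28, suppliers receive 21.5, q = 283. (Wedge: pb − ps = 6.5.)
Revenue = t · Q = 6.5 · 283 = 1839.5.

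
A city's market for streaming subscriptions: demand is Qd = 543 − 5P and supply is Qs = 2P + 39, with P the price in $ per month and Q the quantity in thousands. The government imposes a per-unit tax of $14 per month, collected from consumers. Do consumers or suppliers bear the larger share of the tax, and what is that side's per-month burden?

Without the tax, 543 − 5P = 2P + 39 gives 7P = 504, so P* = $72 and Q* = 183.
With the tax collected from consumers, demand (in seller-price terms) shifts: Qd = 543 − 5(P + 14).
Solving gives Q = 163 with consumers paying $76 and suppliers receiving $62 (the $14 wedge).
Per-month burden: consumers $4, suppliers $10.
Suppliers take the larger share because supply is less price-elastic here (demand slope 5 vs supply slope 2).
The less price-elastic side of the market bears the larger share of a per-unit tax.

Suppliers bear the larger share: $10 per month.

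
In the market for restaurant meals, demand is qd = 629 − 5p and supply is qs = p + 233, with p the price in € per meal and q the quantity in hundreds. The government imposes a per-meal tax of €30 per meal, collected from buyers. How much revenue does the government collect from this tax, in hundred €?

Without the tax, 629 − 5p = p + 233 gives 6p = 396, so p* = €66 and q* = 299.
With the tax collected from buyers, demand (in seller-price terms) shifts: qd = 629 − 5(p + 30).
Solving gives q = 274 with buyers paying €71 and producers receiving €41 (the €30 wedge).
Revenue = t · Q = 30 · 274 = €8220.

Tax revenue = €8220 hundred.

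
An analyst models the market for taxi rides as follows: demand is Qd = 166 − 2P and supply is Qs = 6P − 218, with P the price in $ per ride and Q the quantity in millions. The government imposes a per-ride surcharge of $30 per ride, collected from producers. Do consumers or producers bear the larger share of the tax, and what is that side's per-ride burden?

Consumers bear the larger share: $22.5 per ride.

Before the tax: set 166 − 2P = 6P − 218 → P* = $48, Q* = 70.
With the tax collected from producers, supply shifts: Qs = 6(P − 30) − 218.
New equilibrium: consumers pay $70.5, producers receive $40.5, Q = 25. (Wedge: Pb − Ps = 30.)
Per-ride burden: consumers $22.5, producers $7.5.
Consumers take the larger share because demand is less price-elastic here (demand slope 2 vs supply slope 6).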